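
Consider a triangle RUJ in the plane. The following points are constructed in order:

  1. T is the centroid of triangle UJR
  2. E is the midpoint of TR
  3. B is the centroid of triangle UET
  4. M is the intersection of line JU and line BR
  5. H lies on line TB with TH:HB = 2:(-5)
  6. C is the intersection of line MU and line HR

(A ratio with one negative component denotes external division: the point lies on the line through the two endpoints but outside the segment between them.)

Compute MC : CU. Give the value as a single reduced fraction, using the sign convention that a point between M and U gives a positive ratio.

Work in coordinates with R = (0, 0), U = (1, 0), J = (0, 1).
1. T is the centroid of triangle UJR ⇒ T = (1/3, 1/3)
2. E is the midpoint of TR ⇒ E = (1/6, 1/6)
3. B is the centroid of triangle UET ⇒ B = (1/2, 1/6)
4. M is the intersection of line JU and line BR ⇒ M = (3/4, 1/4)
5. H lies on line TB with TH:HB = 2:(-5) ⇒ H = (2/9, 4/9)
6. C is the intersection of line MU and line HR ⇒ C = (1/3, 2/3)
C = M + t·(U−M) with t = -5/3, so MC:CU = t:(1−t) = -5/3:8/3

MC:CU = -5/8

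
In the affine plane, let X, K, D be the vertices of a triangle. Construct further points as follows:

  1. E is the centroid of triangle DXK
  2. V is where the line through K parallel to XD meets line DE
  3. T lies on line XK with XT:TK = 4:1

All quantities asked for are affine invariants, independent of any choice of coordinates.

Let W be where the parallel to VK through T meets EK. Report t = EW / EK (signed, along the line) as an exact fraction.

t = 7/10

Set X = (0, 0), K = (1, 0), D = (0, 1); any affine frame gives the same invariant.
1. E is the centroid of triangle DXK ⇒ E = (1/3, 1/3)
2. V is where the line through K parallel to XD meets line DE ⇒ V = (1, -1)
3. T lies on line XK with XT:TK = 4:1 ⇒ T = (4/5, 0)
through T parallel to VK: direction (0, 1); meets EK at W = (4/5, 1/10)
W = E + t·(K−E) with t = 7/10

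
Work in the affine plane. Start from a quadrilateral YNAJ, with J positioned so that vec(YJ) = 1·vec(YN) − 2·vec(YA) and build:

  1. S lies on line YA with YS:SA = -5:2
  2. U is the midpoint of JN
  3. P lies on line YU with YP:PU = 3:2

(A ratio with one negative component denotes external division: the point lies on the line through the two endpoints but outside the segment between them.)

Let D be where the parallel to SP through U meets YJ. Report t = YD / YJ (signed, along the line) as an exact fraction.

t = 25/16

Work in coordinates with Y = (0, 0), N = (1, 0), A = (0, 1), J = (1, -2).
1. S lies on line YA with YS:SA = -5:2 ⇒ S = (0, 5/3)
2. U is the midpoint of JN ⇒ U = (1, -1)
3. P lies on line YU with YP:PU = 3:2 ⇒ P = (3/5, -3/5)
through U parallel to SP: direction (3/5, -34/15); meets YJ at D = (25/16, -25/8)
D = Y + t·(J−Y) with t = 25/16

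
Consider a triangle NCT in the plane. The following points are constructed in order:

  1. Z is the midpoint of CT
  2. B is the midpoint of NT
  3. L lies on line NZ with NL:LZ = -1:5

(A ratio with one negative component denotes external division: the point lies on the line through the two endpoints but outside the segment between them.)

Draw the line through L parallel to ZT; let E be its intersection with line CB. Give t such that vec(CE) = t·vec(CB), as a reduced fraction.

t = 5/2

Set N = (0, 0), C = (1, 0), T = (0, 1); any affine frame gives the same invariant.
1. Z is the midpoint of CT ⇒ Z = (1/2, 1/2)
2. B is the midpoint of NT ⇒ B = (0, 1/2)
3. L lies on line NZ with NL:LZ = -1:5 ⇒ L = (-1/8, -1/8)
through L parallel to ZT: direction (-1/2, 1/2); meets CB at E = (-3/2, 5/4)
E = C + t·(B−C) with t = 5/2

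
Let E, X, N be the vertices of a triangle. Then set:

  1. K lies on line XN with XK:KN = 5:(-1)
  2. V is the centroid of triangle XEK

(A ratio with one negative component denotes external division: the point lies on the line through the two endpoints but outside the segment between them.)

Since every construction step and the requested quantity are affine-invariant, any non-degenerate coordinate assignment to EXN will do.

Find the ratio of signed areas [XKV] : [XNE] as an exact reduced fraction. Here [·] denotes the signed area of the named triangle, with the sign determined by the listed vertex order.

[XKV]:[XNE] = 5/12

Set E = (0, 0), X = (1, 0), N = (0, 1); any affine frame gives the same invariant.
1. K lies on line XN with XK:KN = 5:(-1) ⇒ K = (-1/4, 5/4)
2. V is the centroid of triangle XEK ⇒ V = (1/4, 5/12)
2·[XKV] = 5/12, 2·[XNE] = 1
[XKV]:[XNE] = 5/12:1 = 5/12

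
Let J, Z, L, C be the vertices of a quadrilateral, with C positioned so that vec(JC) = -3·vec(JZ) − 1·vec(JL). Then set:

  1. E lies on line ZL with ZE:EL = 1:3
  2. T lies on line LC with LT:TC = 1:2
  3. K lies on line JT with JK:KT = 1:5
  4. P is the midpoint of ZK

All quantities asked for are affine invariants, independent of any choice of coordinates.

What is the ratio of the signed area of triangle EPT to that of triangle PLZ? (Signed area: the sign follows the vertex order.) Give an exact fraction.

[EPT]:[PLZ] = 3/4

Assign J = (0, 0), Z = (1, 0), L = (0, 1), C = (-3, -1) — the answer is frame-independent, so this choice is without loss of generality.
1. E lies on line ZL with ZE:EL = 1:3 ⇒ E = (3/4, 1/4)
2. T lies on line LC with LT:TC = 1:2 ⇒ T = (-1, 1/3)
3. K lies on line JT with JK:KT = 1:5 ⇒ K = (-1/6, 1/18)
4. P is the midpoint of ZK ⇒ P = (5/12, 1/36)
2·[EPT] = -5/12, 2·[PLZ] = -5/9
[EPT]:[PLZ] = -5/12:-5/9 = 3/4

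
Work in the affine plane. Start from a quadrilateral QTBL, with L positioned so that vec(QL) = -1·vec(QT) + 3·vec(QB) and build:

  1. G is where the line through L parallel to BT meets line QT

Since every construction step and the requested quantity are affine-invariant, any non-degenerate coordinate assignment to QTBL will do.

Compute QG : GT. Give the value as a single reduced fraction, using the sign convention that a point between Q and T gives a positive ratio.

Work in coordinates with Q = (0, 0), T = (1, 0), B = (0, 1), L = (-1, 3).
1. G is where the line through L parallel to BT meets line QT ⇒ G = (2, 0)
G = Q + t·(T−Q) with t = 2, so QG:GT = t:(1−t) = 2:-1

QG:GT = -2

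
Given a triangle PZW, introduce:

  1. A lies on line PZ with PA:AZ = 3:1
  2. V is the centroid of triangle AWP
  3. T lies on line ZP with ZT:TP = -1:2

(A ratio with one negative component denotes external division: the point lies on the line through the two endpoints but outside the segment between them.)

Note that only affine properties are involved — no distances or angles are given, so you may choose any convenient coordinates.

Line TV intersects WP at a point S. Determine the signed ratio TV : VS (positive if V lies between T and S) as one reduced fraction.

TV:VS = 7

Assign P = (0, 0), Z = (1, 0), W = (0, 1) — the answer is frame-independent, so this choice is without loss of generality.
1. A lies on line PZ with PA:AZ = 3:1 ⇒ A = (3/4, 0)
2. V is the centroid of triangle AWP ⇒ V = (1/4, 1/3)
3. T lies on line ZP with ZT:TP = -1:2 ⇒ T = (2, 0)
line TV meets WP at S = (0, 8/21)
V = T + t·(S−T) with t = 7/8, so TV:VS = 7/8:1/8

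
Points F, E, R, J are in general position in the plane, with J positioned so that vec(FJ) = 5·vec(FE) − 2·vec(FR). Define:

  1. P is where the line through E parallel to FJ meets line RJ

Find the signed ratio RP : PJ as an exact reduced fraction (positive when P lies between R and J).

RP:PJ = 3/2

Work in coordinates with F = (0, 0), E = (1, 0), R = (0, 1), J = (5, -2).
1. P is where the line through E parallel to FJ meets line RJ ⇒ P = (3, -4/5)
P = R + t·(J−R) with t = 3/5, so RP:PJ = t:(1−t) = 3/5:2/5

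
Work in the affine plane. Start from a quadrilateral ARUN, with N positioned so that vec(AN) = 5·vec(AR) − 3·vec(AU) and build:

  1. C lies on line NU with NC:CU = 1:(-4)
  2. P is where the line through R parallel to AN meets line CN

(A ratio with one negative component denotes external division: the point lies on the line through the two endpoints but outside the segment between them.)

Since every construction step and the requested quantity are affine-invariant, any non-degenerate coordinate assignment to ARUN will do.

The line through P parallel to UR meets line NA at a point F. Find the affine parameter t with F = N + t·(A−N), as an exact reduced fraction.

Set A = (0, 0), R = (1, 0), U = (0, 1), N = (5, -3); any affine frame gives the same invariant.
1. C lies on line NU with NC:CU = 1:(-4) ⇒ C = (20/3, -13/3)
2. P is where the line through R parallel to AN meets line CN ⇒ P = (2, -3/5)
through P parallel to UR: direction (1, -1); meets NA at F = (7/2, -21/10)
F = N + t·(A−N) with t = 3/10

t = 3/10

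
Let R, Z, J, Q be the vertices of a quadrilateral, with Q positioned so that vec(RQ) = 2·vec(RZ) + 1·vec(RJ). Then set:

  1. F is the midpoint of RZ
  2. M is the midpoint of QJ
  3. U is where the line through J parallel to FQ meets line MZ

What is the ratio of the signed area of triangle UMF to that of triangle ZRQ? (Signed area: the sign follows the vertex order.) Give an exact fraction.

[UMF]:[ZRQ] = 1/3

Choose coordinates R = (0, 0), Z = (1, 0), J = (0, 1), Q = (2, 1).
1. F is the midpoint of RZ ⇒ F = (1/2, 0)
2. M is the midpoint of QJ ⇒ M = (1, 1)
3. U is where the line through J parallel to FQ meets line MZ ⇒ U = (1, 5/3)
2·[UMF] = -1/3, 2·[ZRQ] = -1
[UMF]:[ZRQ] = -1/3:-1 = 1/3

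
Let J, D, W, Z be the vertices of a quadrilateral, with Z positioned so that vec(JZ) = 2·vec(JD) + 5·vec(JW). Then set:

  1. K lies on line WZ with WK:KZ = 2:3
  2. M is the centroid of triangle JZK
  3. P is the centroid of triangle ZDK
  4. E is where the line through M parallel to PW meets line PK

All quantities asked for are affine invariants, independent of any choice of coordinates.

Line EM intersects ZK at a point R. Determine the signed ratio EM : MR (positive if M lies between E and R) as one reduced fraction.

Set J = (0, 0), D = (1, 0), W = (0, 1), Z = (2, 5); any affine frame gives the same invariant.
1. K lies on line WZ with WK:KZ = 2:3 ⇒ K = (4/5, 13/5)
2. M is the centroid of triangle JZK ⇒ M = (14/15, 38/15)
3. P is the centroid of triangle ZDK ⇒ P = (19/15, 38/15)
4. E is where the line through M parallel to PW meets line PK ⇒ E = (523/540, 1391/540)
line EM meets ZK at R = (23/45, 91/45)
M = E + t·(R−E) with t = 1/13, so EM:MR = 1/13:12/13

EM:MR = 1/12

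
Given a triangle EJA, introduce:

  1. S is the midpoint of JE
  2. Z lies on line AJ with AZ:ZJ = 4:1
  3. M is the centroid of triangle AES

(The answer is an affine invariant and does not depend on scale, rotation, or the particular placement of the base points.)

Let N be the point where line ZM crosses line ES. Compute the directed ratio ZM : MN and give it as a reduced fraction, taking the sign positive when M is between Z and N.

ZM:MN = -2/5

Set E = (0, 0), J = (1, 0), A = (0, 1); any affine frame gives the same invariant.
1. S is the midpoint of JE ⇒ S = (1/2, 0)
2. Z lies on line AJ with AZ:ZJ = 4:1 ⇒ Z = (4/5, 1/5)
3. M is the centroid of triangle AES ⇒ M = (1/6, 1/3)
line ZM meets ES at N = (7/4, 0)
M = Z + t·(N−Z) with t = -2/3, so ZM:MN = -2/3:5/3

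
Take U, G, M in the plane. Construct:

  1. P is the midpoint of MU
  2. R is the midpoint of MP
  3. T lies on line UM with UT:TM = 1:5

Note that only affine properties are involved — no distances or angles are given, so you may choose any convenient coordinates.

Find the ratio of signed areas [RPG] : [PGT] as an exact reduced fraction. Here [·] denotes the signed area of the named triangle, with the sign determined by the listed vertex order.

Work in coordinates with U = (0, 0), G = (1, 0), M = (0, 1).
1. P is the midpoint of MU ⇒ P = (0, 1/2)
2. R is the midpoint of MP ⇒ R = (0, 3/4)
3. T lies on line UM with UT:TM = 1:5 ⇒ T = (0, 1/6)
2·[RPG] = 1/4, 2·[PGT] = -1/3
[RPG]:[PGT] = 1/4:-1/3 = -3/4

[RPG]:[PGT] = -3/4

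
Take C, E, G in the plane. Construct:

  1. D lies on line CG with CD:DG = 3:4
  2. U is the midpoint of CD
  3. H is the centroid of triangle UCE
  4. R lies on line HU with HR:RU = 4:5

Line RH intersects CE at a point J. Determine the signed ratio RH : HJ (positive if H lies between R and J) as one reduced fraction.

Set C = (0, 0), E = (1, 0), G = (0, 1); any affine frame gives the same invariant.
1. D lies on line CG with CD:DG = 3:4 ⇒ D = (0, 3/7)
2. U is the midpoint of CD ⇒ U = (0, 3/14)
3. H is the centroid of triangle UCE ⇒ H = (1/3, 1/14)
4. R lies on line HU with HR:RU = 4:5 ⇒ R = (5/27, 17/126)
line RH meets CE at J = (1/2, 0)
H = R + t·(J−R) with t = 8/17, so RH:HJ = 8/17:9/17

RH:HJ = 8/9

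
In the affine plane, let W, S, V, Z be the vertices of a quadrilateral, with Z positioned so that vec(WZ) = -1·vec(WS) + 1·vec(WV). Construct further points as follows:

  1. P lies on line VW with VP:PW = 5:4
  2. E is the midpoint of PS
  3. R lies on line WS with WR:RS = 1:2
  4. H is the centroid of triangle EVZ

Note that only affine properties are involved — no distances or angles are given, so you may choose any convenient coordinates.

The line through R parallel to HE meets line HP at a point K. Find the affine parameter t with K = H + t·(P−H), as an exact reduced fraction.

Choose coordinates W = (0, 0), S = (1, 0), V = (0, 1), Z = (-1, 1).
1. P lies on line VW with VP:PW = 5:4 ⇒ P = (0, 4/9)
2. E is the midpoint of PS ⇒ E = (1/2, 2/9)
3. R lies on line WS with WR:RS = 1:2 ⇒ R = (1/3, 0)
4. H is the centroid of triangle EVZ ⇒ H = (-1/6, 20/27)
through R parallel to HE: direction (2/3, -14/27); meets HP at K = (5/27, 28/243)
K = H + t·(P−H) with t = 19/9

t = 19/9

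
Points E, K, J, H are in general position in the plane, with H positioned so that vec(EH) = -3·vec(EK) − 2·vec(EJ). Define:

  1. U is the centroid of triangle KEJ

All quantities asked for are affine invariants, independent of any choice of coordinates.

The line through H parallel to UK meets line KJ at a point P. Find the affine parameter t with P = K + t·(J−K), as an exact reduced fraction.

t = -8

Choose coordinates E = (0, 0), K = (1, 0), J = (0, 1), H = (-3, -2).
1. U is the centroid of triangle KEJ ⇒ U = (1/3, 1/3)
through H parallel to UK: direction (2/3, -1/3); meets KJ at P = (9, -8)
P = K + t·(J−K) with t = -8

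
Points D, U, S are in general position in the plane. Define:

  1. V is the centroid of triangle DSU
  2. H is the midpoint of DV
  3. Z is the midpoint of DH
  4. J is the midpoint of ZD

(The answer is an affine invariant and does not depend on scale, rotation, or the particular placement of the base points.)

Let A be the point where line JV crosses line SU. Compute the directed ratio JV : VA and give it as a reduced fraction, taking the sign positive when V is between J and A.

JV:VA = 7/4

Work in coordinates with D = (0, 0), U = (1, 0), S = (0, 1).
1. V is the centroid of triangle DSU ⇒ V = (1/3, 1/3)
2. H is the midpoint of DV ⇒ H = (1/6, 1/6)
3. Z is the midpoint of DH ⇒ Z = (1/12, 1/12)
4. J is the midpoint of ZD ⇒ J = (1/24, 1/24)
line JV meets SU at A = (1/2, 1/2)
V = J + t·(A−J) with t = 7/11, so JV:VA = 7/11:4/11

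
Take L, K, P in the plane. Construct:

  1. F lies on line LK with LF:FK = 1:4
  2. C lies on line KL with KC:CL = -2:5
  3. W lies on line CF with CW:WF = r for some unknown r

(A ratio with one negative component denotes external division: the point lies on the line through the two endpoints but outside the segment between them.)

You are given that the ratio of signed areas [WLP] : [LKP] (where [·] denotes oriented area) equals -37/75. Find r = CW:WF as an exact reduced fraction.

r = 4

Work in coordinates with L = (0, 0), K = (1, 0), P = (0, 1).
1. F lies on line LK with LF:FK = 1:4 ⇒ F = (1/5, 0)
2. C lies on line KL with KC:CL = -2:5 ⇒ C = (5/3, 0)
3. With CW:WF = r, write λ = r/(r+1) so W = C + λ·(F−C); W is affine-linear in λ
Every point depending on W is an affine combination of W and λ-independent points, so each such coordinate is linear in λ; the λ² term in each signed area is a multiple of (F−C)×(F−C) = 0, so 2·[WLP] and 2·[LKP] are each linear in λ. Evaluating at λ=0 and λ=1:
  2·[WLP] = 22/15·λ − 5/3,   2·[LKP] = 1
So [WLP]:[LKP] = (22/15·λ − 5/3) / (1). Setting this equal to -37/75:
  22/15·λ − 5/3 = -37/75·(1)  ⇒  λ = 4/5
Then r = λ/(1−λ) = (4/5)/(1/5) = 4. Check: with r = 4, W = (37/75, 0) and [WLP]:[LKP] = -37/75 as required.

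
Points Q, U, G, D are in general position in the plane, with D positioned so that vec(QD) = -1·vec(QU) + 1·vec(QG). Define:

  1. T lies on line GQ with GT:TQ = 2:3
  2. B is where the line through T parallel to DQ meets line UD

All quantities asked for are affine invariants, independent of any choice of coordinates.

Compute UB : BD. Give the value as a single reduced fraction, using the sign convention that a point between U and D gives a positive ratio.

UB:BD = 2/3

Set Q = (0, 0), U = (1, 0), G = (0, 1), D = (-1, 1); any affine frame gives the same invariant.
1. T lies on line GQ with GT:TQ = 2:3 ⇒ T = (0, 3/5)
2. B is where the line through T parallel to DQ meets line UD ⇒ B = (1/5, 2/5)
B = U + t·(D−U) with t = 2/5, so UB:BD = t:(1−t) = 2/5:3/5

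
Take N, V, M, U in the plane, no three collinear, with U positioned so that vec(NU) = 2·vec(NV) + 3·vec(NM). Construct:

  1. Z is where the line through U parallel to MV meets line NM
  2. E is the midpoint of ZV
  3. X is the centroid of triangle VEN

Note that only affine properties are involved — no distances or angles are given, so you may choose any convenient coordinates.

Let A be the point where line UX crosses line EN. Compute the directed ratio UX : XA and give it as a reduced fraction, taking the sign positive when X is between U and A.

Work in coordinates with N = (0, 0), V = (1, 0), M = (0, 1), U = (2, 3).
1. Z is where the line through U parallel to MV meets line NM ⇒ Z = (0, 5)
2. E is the midpoint of ZV ⇒ E = (1/2, 5/2)
3. X is the centroid of triangle VEN ⇒ X = (1/2, 5/6)
line UX meets EN at A = (1/32, 5/32)
X = U + t·(A−U) with t = 16/21, so UX:XA = 16/21:5/21

UX:XA = 16/5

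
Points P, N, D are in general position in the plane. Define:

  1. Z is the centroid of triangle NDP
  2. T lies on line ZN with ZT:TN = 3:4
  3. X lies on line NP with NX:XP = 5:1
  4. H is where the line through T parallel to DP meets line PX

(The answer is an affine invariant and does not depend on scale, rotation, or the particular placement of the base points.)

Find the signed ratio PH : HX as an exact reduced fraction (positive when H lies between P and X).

PH:HX = -26/19

Assign P = (0, 0), N = (1, 0), D = (0, 1) — the answer is frame-independent, so this choice is without loss of generality.
1. Z is the centroid of triangle NDP ⇒ Z = (1/3, 1/3)
2. T lies on line ZN with ZT:TN = 3:4 ⇒ T = (13/21, 4/21)
3. X lies on line NP with NX:XP = 5:1 ⇒ X = (1/6, 0)
4. H is where the line through T parallel to DP meets line PX ⇒ H = (13/21, 0)
H = P + t·(X−P) with t = 26/7, so PH:HX = t:(1−t) = 26/7:-19/7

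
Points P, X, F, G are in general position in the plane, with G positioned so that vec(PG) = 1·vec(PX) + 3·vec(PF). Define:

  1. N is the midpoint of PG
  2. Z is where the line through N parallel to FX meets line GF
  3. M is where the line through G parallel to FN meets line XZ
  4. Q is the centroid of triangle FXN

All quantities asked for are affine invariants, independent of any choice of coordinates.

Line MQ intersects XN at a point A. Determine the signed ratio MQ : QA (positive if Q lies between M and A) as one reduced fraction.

Assign P = (0, 0), X = (1, 0), F = (0, 1), G = (1, 3) — the answer is frame-independent, so this choice is without loss of generality.
1. N is the midpoint of PG ⇒ N = (1/2, 3/2)
2. Z is where the line through N parallel to FX meets line GF ⇒ Z = (1/3, 5/3)
3. M is where the line through G parallel to FN meets line XZ ⇒ M = (1/7, 15/7)
4. Q is the centroid of triangle FXN ⇒ Q = (1/2, 5/6)
line MQ meets XN at A = (-1/2, 9/2)
Q = M + t·(A−M) with t = -5/9, so MQ:QA = -5/9:14/9

MQ:QA = -5/14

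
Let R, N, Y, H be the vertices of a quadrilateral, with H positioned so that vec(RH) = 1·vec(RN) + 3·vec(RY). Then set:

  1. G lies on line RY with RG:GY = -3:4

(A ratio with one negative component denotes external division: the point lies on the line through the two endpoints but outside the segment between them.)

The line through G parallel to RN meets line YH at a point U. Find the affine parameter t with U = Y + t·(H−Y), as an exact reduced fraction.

Assign R = (0, 0), N = (1, 0), Y = (0, 1), H = (1, 3) — the answer is frame-independent, so this choice is without loss of generality.
1. G lies on line RY with RG:GY = -3:4 ⇒ G = (0, -3)
through G parallel to RN: direction (1, 0); meets YH at U = (-2, -3)
U = Y + t·(H−Y) with t = -2

t = -2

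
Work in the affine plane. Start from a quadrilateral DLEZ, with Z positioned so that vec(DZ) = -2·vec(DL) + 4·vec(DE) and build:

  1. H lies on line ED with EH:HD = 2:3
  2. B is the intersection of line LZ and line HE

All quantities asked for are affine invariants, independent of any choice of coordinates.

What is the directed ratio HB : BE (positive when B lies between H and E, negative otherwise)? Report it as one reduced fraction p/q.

HB:BE = -11/5

Work in coordinates with D = (0, 0), L = (1, 0), E = (0, 1), Z = (-2, 4).
1. H lies on line ED with EH:HD = 2:3 ⇒ H = (0, 3/5)
2. B is the intersection of line LZ and line HE ⇒ B = (0, 4/3)
B = H + t·(E−H) with t = 11/6, so HB:BE = t:(1−t) = 11/6:-5/6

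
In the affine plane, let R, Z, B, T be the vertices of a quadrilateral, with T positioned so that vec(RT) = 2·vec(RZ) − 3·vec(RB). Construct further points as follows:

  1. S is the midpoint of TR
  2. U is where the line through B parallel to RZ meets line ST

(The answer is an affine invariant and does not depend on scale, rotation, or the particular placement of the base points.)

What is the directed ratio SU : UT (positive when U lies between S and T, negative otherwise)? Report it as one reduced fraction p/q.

SU:UT = -5/8

Work in coordinates with R = (0, 0), Z = (1, 0), B = (0, 1), T = (2, -3).
1. S is the midpoint of TR ⇒ S = (1, -3/2)
2. U is where the line through B parallel to RZ meets line ST ⇒ U = (-2/3, 1)
U = S + t·(T−S) with t = -5/3, so SU:UT = t:(1−t) = -5/3:8/3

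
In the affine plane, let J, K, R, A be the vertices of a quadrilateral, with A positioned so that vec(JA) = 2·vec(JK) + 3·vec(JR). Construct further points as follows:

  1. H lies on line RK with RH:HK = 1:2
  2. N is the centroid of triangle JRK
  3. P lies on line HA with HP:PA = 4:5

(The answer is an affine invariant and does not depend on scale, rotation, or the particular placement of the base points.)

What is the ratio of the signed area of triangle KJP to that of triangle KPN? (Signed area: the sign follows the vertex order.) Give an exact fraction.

[KJP]:[KPN] = -69/47

Work in coordinates with J = (0, 0), K = (1, 0), R = (0, 1), A = (2, 3).
1. H lies on line RK with RH:HK = 1:2 ⇒ H = (1/3, 2/3)
2. N is the centroid of triangle JRK ⇒ N = (1/3, 1/3)
3. P lies on line HA with HP:PA = 4:5 ⇒ P = (29/27, 46/27)
2·[KJP] = -46/27, 2·[KPN] = 94/81
[KJP]:[KPN] = -46/27:94/81 = -69/47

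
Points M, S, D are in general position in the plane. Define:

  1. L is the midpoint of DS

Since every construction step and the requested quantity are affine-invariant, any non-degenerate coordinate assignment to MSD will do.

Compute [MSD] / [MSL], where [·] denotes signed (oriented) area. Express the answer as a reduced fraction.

[MSD]:[MSL] = 2

Assign M = (0, 0), S = (1, 0), D = (0, 1) — the answer is frame-independent, so this choice is without loss of generality.
1. L is the midpoint of DS ⇒ L = (1/2, 1/2)
2·[MSD] = 1, 2·[MSL] = 1/2
[MSD]:[MSL] = 1:1/2 = 2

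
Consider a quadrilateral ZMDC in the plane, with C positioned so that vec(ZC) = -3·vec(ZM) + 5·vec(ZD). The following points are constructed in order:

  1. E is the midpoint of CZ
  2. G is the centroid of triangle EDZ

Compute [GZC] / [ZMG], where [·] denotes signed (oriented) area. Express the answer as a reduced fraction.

Work in coordinates with Z = (0, 0), M = (1, 0), D = (0, 1), C = (-3, 5).
1. E is the midpoint of CZ ⇒ E = (-3/2, 5/2)
2. G is the centroid of triangle EDZ ⇒ G = (-1/2, 7/6)
2·[GZC] = -1, 2·[ZMG] = 7/6
[GZC]:[ZMG] = -1:7/6 = -6/7

[GZC]:[ZMG] = -6/7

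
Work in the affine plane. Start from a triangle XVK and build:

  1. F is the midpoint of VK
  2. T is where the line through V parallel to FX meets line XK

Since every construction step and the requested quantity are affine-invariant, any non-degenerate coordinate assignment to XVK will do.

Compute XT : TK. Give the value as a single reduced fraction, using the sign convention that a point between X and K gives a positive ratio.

XT:TK = -1/2

Assign X = (0, 0), V = (1, 0), K = (0, 1) — the answer is frame-independent, so this choice is without loss of generality.
1. F is the midpoint of VK ⇒ F = (1/2, 1/2)
2. T is where the line through V parallel to FX meets line XK ⇒ T = (0, -1)
T = X + t·(K−X) with t = -1, so XT:TK = t:(1−t) = -1:2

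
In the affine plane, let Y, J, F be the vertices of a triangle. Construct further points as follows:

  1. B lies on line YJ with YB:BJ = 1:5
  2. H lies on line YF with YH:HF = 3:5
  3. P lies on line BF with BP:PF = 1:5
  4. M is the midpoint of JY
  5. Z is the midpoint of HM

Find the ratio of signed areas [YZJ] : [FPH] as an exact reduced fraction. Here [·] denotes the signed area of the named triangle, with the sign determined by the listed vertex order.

Set Y = (0, 0), J = (1, 0), F = (0, 1); any affine frame gives the same invariant.
1. B lies on line YJ with YB:BJ = 1:5 ⇒ B = (1/6, 0)
2. H lies on line YF with YH:HF = 3:5 ⇒ H = (0, 3/8)
3. P lies on line BF with BP:PF = 1:5 ⇒ P = (5/36, 1/6)
4. M is the midpoint of JY ⇒ M = (1/2, 0)
5. Z is the midpoint of HM ⇒ Z = (1/4, 3/16)
2·[YZJ] = -3/16, 2·[FPH] = -25/288
[YZJ]:[FPH] = -3/16:-25/288 = 54/25

[YZJ]:[FPH] = 54/25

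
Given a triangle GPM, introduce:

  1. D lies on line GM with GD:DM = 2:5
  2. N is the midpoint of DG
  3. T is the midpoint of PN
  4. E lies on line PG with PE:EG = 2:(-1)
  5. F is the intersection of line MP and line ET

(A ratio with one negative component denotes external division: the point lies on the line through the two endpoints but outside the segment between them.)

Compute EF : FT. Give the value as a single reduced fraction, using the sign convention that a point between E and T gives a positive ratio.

EF:FT = -14/3

Work in coordinates with G = (0, 0), P = (1, 0), M = (0, 1).
1. D lies on line GM with GD:DM = 2:5 ⇒ D = (0, 2/7)
2. N is the midpoint of DG ⇒ N = (0, 1/7)
3. T is the midpoint of PN ⇒ T = (1/2, 1/14)
4. E lies on line PG with PE:EG = 2:(-1) ⇒ E = (-1, 0)
5. F is the intersection of line MP and line ET ⇒ F = (10/11, 1/11)
F = E + t·(T−E) with t = 14/11, so EF:FT = t:(1−t) = 14/11:-3/11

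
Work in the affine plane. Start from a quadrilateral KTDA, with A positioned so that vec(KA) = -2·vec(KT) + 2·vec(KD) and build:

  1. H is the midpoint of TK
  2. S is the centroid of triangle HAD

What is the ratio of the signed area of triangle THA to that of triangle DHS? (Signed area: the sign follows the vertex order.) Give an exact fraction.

Work in coordinates with K = (0, 0), T = (1, 0), D = (0, 1), A = (-2, 2).
1. H is the midpoint of TK ⇒ H = (1/2, 0)
2. S is the centroid of triangle HAD ⇒ S = (-1/2, 1)
2·[THA] = -1, 2·[DHS] = -1/2
[THA]:[DHS] = -1:-1/2 = 2

[THA]:[DHS] = 2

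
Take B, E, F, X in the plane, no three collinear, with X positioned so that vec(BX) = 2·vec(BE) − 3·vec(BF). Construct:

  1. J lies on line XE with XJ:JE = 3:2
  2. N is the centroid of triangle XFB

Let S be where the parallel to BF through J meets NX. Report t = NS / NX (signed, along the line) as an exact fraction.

t = 11/20

Assign B = (0, 0), E = (1, 0), F = (0, 1), X = (2, -3) — the answer is frame-independent, so this choice is without loss of generality.
1. J lies on line XE with XJ:JE = 3:2 ⇒ J = (7/5, -6/5)
2. N is the centroid of triangle XFB ⇒ N = (2/3, -2/3)
through J parallel to BF: direction (0, 1); meets NX at S = (7/5, -39/20)
S = N + t·(X−N) with t = 11/20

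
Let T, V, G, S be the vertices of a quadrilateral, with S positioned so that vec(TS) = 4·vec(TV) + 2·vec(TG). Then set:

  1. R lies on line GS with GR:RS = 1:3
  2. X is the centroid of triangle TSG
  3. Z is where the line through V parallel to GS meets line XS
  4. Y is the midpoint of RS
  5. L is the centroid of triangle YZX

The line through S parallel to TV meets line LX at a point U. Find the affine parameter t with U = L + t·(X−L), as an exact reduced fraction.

t = 41/17

Assign T = (0, 0), V = (1, 0), G = (0, 1), S = (4, 2) — the answer is frame-independent, so this choice is without loss of generality.
1. R lies on line GS with GR:RS = 1:3 ⇒ R = (1, 5/4)
2. X is the centroid of triangle TSG ⇒ X = (4/3, 1)
3. Z is where the line through V parallel to GS meets line XS ⇒ Z = (-6, -7/4)
4. Y is the midpoint of RS ⇒ Y = (5/2, 13/8)
5. L is the centroid of triangle YZX ⇒ L = (-13/18, 7/24)
through S parallel to TV: direction (1, 0); meets LX at U = (72/17, 2)
U = L + t·(X−L) with t = 41/17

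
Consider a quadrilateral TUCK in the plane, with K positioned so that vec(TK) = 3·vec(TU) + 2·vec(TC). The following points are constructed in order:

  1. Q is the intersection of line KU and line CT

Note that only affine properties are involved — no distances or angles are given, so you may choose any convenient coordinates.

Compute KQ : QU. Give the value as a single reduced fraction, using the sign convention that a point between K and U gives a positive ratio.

KQ:QU = -3

Choose coordinates T = (0, 0), U = (1, 0), C = (0, 1), K = (3, 2).
1. Q is the intersection of line KU and line CT ⇒ Q = (0, -1)
Q = K + t·(U−K) with t = 3/2, so KQ:QU = t:(1−t) = 3/2:-1/2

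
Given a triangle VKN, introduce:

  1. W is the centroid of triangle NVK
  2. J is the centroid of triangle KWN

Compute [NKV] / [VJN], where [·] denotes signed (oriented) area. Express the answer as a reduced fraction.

[NKV]:[VJN] = -9/4

Choose coordinates V = (0, 0), K = (1, 0), N = (0, 1).
1. W is the centroid of triangle NVK ⇒ W = (1/3, 1/3)
2. J is the centroid of triangle KWN ⇒ J = (4/9, 4/9)
2·[NKV] = -1, 2·[VJN] = 4/9
[NKV]:[VJN] = -1:4/9 = -9/4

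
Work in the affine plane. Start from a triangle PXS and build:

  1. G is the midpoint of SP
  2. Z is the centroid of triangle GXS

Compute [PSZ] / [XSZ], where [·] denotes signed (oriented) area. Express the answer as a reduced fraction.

[PSZ]:[XSZ] = -2

Set P = (0, 0), X = (1, 0), S = (0, 1); any affine frame gives the same invariant.
1. G is the midpoint of SP ⇒ G = (0, 1/2)
2. Z is the centroid of triangle GXS ⇒ Z = (1/3, 1/2)
2·[PSZ] = -1/3, 2·[XSZ] = 1/6
[PSZ]:[XSZ] = -1/3:1/6 = -2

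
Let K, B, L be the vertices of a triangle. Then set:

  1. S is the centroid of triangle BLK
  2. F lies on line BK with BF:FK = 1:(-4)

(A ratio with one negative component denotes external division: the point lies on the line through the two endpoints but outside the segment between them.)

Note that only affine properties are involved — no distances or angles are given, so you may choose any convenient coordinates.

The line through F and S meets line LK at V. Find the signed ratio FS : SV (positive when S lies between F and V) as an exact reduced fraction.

FS:SV = 3

Assign K = (0, 0), B = (1, 0), L = (0, 1) — the answer is frame-independent, so this choice is without loss of generality.
1. S is the centroid of triangle BLK ⇒ S = (1/3, 1/3)
2. F lies on line BK with BF:FK = 1:(-4) ⇒ F = (4/3, 0)
line FS meets LK at V = (0, 4/9)
S = F + t·(V−F) with t = 3/4, so FS:SV = 3/4:1/4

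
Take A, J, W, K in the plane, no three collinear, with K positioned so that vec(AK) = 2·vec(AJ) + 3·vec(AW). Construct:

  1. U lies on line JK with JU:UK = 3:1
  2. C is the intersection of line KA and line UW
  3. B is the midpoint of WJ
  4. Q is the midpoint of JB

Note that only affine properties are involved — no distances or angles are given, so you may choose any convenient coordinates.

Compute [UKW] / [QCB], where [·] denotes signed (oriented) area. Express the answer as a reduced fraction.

Set A = (0, 0), J = (1, 0), W = (0, 1), K = (2, 3); any affine frame gives the same invariant.
1. U lies on line JK with JU:UK = 3:1 ⇒ U = (7/4, 9/4)
2. C is the intersection of line KA and line UW ⇒ C = (14/11, 21/11)
3. B is the midpoint of WJ ⇒ B = (1/2, 1/2)
4. Q is the midpoint of JB ⇒ Q = (3/4, 1/4)
2·[UKW] = 1, 2·[QCB] = 6/11
[UKW]:[QCB] = 1:6/11 = 11/6

[UKW]:[QCB] = 11/6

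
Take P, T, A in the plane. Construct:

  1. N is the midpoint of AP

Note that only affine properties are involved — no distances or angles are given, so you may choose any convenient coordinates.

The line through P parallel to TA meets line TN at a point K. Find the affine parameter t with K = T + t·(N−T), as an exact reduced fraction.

t = 2

Assign P = (0, 0), T = (1, 0), A = (0, 1) — the answer is frame-independent, so this choice is without loss of generality.
1. N is the midpoint of AP ⇒ N = (0, 1/2)
through P parallel to TA: direction (-1, 1); meets TN at K = (-1, 1)
K = T + t·(N−T) with t = 2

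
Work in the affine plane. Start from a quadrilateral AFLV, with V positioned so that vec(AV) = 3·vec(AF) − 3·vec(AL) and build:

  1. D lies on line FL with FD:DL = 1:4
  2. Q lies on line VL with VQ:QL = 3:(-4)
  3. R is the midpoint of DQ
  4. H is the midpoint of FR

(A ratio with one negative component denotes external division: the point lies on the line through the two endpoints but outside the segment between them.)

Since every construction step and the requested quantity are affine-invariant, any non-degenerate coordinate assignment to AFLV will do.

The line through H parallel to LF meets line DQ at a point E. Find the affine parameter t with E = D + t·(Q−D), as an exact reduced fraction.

t = 1/4

Set A = (0, 0), F = (1, 0), L = (0, 1), V = (3, -3); any affine frame gives the same invariant.
1. D lies on line FL with FD:DL = 1:4 ⇒ D = (4/5, 1/5)
2. Q lies on line VL with VQ:QL = 3:(-4) ⇒ Q = (12, -15)
3. R is the midpoint of DQ ⇒ R = (32/5, -37/5)
4. H is the midpoint of FR ⇒ H = (37/10, -37/10)
through H parallel to LF: direction (1, -1); meets DQ at E = (18/5, -18/5)
E = D + t·(Q−D) with t = 1/4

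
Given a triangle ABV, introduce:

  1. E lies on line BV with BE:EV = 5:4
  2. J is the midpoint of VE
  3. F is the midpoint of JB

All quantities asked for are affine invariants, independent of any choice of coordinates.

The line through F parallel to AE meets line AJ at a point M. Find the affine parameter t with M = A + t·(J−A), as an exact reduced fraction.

t = -3/4

Work in coordinates with A = (0, 0), B = (1, 0), V = (0, 1).
1. E lies on line BV with BE:EV = 5:4 ⇒ E = (4/9, 5/9)
2. J is the midpoint of VE ⇒ J = (2/9, 7/9)
3. F is the midpoint of JB ⇒ F = (11/18, 7/18)
through F parallel to AE: direction (4/9, 5/9); meets AJ at M = (-1/6, -7/12)
M = A + t·(J−A) with t = -3/4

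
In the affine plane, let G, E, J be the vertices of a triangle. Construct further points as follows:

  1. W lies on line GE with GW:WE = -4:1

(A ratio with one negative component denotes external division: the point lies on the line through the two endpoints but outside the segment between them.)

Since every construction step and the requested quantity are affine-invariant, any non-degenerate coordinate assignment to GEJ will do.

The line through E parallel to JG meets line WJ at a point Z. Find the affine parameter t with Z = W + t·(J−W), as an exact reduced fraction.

Work in coordinates with G = (0, 0), E = (1, 0), J = (0, 1).
1. W lies on line GE with GW:WE = -4:1 ⇒ W = (4/3, 0)
through E parallel to JG: direction (0, -1); meets WJ at Z = (1, 1/4)
Z = W + t·(J−W) with t = 1/4

t = 1/4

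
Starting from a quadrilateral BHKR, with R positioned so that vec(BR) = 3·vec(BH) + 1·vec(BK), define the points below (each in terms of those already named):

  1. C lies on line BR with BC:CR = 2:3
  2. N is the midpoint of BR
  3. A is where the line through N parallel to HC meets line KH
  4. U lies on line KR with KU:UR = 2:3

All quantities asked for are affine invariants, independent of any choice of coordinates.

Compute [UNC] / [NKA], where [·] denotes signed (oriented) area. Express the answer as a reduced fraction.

[UNC]:[NKA] = -27/175

Assign B = (0, 0), H = (1, 0), K = (0, 1), R = (3, 1) — the answer is frame-independent, so this choice is without loss of generality.
1. C lies on line BR with BC:CR = 2:3 ⇒ C = (6/5, 2/5)
2. N is the midpoint of BR ⇒ N = (3/2, 1/2)
3. A is where the line through N parallel to HC meets line KH ⇒ A = (7/6, -1/6)
4. U lies on line KR with KU:UR = 2:3 ⇒ U = (6/5, 1)
2·[UNC] = -9/50, 2·[NKA] = 7/6
[UNC]:[NKA] = -9/50:7/6 = -27/175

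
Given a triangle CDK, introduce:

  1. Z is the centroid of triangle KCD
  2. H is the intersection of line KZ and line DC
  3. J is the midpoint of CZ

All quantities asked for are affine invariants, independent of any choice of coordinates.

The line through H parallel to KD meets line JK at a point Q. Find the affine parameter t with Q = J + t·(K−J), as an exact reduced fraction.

t = 1/4

Assign C = (0, 0), D = (1, 0), K = (0, 1) — the answer is frame-independent, so this choice is without loss of generality.
1. Z is the centroid of triangle KCD ⇒ Z = (1/3, 1/3)
2. H is the intersection of line KZ and line DC ⇒ H = (1/2, 0)
3. J is the midpoint of CZ ⇒ J = (1/6, 1/6)
through H parallel to KD: direction (1, -1); meets JK at Q = (1/8, 3/8)
Q = J + t·(K−J) with t = 1/4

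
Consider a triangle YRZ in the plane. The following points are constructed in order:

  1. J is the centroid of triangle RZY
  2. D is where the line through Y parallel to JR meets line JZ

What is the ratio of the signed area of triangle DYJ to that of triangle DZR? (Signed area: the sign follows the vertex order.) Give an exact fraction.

[DYJ]:[DZR] = 1/2

Work in coordinates with Y = (0, 0), R = (1, 0), Z = (0, 1).
1. J is the centroid of triangle RZY ⇒ J = (1/3, 1/3)
2. D is where the line through Y parallel to JR meets line JZ ⇒ D = (2/3, -1/3)
2·[DYJ] = -1/3, 2·[DZR] = -2/3
[DYJ]:[DZR] = -1/3:-2/3 = 1/2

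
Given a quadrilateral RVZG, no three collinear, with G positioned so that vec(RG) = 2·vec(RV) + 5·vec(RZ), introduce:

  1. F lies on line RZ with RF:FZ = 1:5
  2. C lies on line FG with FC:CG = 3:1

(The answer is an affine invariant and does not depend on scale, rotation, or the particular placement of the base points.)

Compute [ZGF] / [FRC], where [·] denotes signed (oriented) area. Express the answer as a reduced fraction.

[ZGF]:[FRC] = -20/3

Work in coordinates with R = (0, 0), V = (1, 0), Z = (0, 1), G = (2, 5).
1. F lies on line RZ with RF:FZ = 1:5 ⇒ F = (0, 1/6)
2. C lies on line FG with FC:CG = 3:1 ⇒ C = (3/2, 91/24)
2·[ZGF] = -5/3, 2·[FRC] = 1/4
[ZGF]:[FRC] = -5/3:1/4 = -20/3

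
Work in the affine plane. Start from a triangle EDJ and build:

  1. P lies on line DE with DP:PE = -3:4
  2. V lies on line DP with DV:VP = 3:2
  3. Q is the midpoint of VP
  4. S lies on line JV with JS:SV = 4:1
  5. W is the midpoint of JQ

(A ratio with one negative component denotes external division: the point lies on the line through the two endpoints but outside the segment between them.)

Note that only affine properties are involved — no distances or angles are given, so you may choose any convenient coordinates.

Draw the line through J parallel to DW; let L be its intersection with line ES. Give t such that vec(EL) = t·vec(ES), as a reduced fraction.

t = -5/7

Work in coordinates with E = (0, 0), D = (1, 0), J = (0, 1).
1. P lies on line DE with DP:PE = -3:4 ⇒ P = (4, 0)
2. V lies on line DP with DV:VP = 3:2 ⇒ V = (14/5, 0)
3. Q is the midpoint of VP ⇒ Q = (17/5, 0)
4. S lies on line JV with JS:SV = 4:1 ⇒ S = (56/25, 1/5)
5. W is the midpoint of JQ ⇒ W = (17/10, 1/2)
through J parallel to DW: direction (7/10, 1/2); meets ES at L = (-8/5, -1/7)
L = E + t·(S−E) with t = -5/7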